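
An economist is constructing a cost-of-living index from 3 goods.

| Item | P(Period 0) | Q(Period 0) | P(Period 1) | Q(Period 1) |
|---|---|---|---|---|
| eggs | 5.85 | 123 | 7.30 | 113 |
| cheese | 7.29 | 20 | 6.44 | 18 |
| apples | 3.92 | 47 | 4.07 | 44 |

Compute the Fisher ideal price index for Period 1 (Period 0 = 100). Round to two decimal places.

116.06

Laspeyres component (base-period weights):
ΣP(Period 1)Q(Period 0) = 7.30×123 + 6.44×20 + 4.07×47 = 897.9 + 128.8 + 191.29 = 1217.99
ΣP(Period 0)Q(Period 0) = 5.85×123 + 7.29×20 + 3.92×47 = 719.55 + 145.8 + 184.24 = 1049.59
L = 1217.99 / 1049.59 × 100 = 116.0444
Paasche component (current-period weights):
ΣP(Period 1)Q(Period 1) = 7.30×113 + 6.44×18 + 4.07×44 = 824.9 + 115.92 + 179.08 = 1119.9
ΣP(Period 0)Q(Period 1) = 5.85×113 + 7.29×18 + 3.92×44 = 661.05 + 131.22 + 172.48 = 964.75
P = 1119.9 / 964.75 × 100 = 116.0819
Fisher = √(L × P) = √(116.0444 × 116.0819) = 116.0631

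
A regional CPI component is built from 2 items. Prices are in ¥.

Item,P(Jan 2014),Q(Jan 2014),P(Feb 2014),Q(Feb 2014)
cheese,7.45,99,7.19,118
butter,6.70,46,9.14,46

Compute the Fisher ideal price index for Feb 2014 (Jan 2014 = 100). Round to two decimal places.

Laspeyres component (base-period weights):
ΣP(Feb 2014)Q(Jan 2014) = 7.19×99 + 9.14×46 = 711.81 + 420.44 = 1132.25
ΣP(Jan 2014)Q(Jan 2014) = 7.45×99 + 6.70×46 = 737.55 + 308.2 = 1045.75
L = 1132.25 / 1045.75 × 100 = 108.2716
Paasche component (current-period weights):
ΣP(Feb 2014)Q(Feb 2014) = 7.19×118 + 9.14×46 = 848.42 + 420.44 = 1268.86
ΣP(Jan 2014)Q(Feb 2014) = 7.45×118 + 6.70×46 = 879.1 + 308.2 = 1187.3
P = 1268.86 / 1187.3 × 100 = 106.8694
Fisher = √(L × P) = √(108.2716 × 106.8694) = 107.5682

107.57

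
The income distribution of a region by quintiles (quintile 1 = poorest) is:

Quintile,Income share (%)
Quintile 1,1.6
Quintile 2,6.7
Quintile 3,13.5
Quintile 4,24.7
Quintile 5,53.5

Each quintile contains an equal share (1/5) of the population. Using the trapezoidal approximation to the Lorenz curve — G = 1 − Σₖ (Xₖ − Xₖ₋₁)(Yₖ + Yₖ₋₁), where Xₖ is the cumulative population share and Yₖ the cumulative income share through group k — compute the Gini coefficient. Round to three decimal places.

0.487

Cumulative income shares Yₖ: 0.0160, 0.0830, 0.2180, 0.4650, 1.0000
Σ (Xₖ−Xₖ₋₁)(Yₖ+Yₖ₋₁) = (1/5)(0.0160+0.0000) + (1/5)(0.0830+0.0160) + (1/5)(0.2180+0.0830) + (1/5)(0.4650+0.2180) + (1/5)(1.0000+0.4650)
  = 0.0032 + 0.0198 + 0.0602 + 0.1366 + 0.2930 = 0.5128
G = 1 − 0.5128 = 0.4872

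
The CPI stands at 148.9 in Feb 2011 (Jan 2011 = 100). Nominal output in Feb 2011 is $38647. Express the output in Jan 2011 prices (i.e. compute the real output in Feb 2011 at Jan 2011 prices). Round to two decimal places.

25955.00

Real = Nominal ÷ (Index/100) = 38647 ÷ (148.9/100)
     = 38647 ÷ 1.489 = 25955.0034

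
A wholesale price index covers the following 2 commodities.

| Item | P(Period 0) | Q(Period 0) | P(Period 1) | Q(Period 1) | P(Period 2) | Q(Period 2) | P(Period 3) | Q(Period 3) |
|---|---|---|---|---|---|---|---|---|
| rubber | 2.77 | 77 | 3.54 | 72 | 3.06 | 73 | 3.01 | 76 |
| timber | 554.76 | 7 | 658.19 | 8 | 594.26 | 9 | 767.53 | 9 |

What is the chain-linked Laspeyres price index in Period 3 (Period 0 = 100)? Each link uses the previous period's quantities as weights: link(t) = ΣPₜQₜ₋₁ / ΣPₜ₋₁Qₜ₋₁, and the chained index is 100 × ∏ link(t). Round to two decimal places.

Link Period 0→Period 1:
ΣP(Period 1)Q(Period 0) = 3.54×77 + 658.19×7 = 272.58 + 4607.33 = 4879.91
ΣP(Period 0)Q(Period 0) = 2.77×77 + 554.76×7 = 213.29 + 3883.32 = 4096.61
link = 4879.91/4096.61 = 1.191207
Link Period 1→Period 2:
ΣP(Period 2)Q(Period 1) = 3.06×72 + 594.26×8 = 220.32 + 4754.08 = 4974.4
ΣP(Period 1)Q(Period 1) = 3.54×72 + 658.19×8 = 254.88 + 5265.52 = 5520.4
link = 4974.4/5520.4 = 0.901094
Link Period 2→Period 3:
ΣP(Period 3)Q(Period 2) = 3.01×73 + 767.53×9 = 219.73 + 6907.77 = 7127.5
ΣP(Period 2)Q(Period 2) = 3.06×73 + 594.26×9 = 223.38 + 5348.34 = 5571.72
link = 7127.5/5571.72 = 1.279228
Chained index = 100 × 1.191207 × 0.901094 × 1.279228 = 137.3110

137.31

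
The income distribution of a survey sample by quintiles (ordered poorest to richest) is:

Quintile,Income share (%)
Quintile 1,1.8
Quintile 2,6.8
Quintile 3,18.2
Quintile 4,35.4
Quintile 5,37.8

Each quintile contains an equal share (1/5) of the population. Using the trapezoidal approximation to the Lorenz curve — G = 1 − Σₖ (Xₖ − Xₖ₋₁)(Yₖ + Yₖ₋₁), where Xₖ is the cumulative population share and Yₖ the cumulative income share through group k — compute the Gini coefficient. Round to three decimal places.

0.402

Cumulative income shares Yₖ: 0.0180, 0.0860, 0.2680, 0.6220, 1.0000
Σ (Xₖ−Xₖ₋₁)(Yₖ+Yₖ₋₁) = (1/5)(0.0180+0.0000) + (1/5)(0.0860+0.0180) + (1/5)(0.2680+0.0860) + (1/5)(0.6220+0.2680) + (1/5)(1.0000+0.6220)
  = 0.0036 + 0.0208 + 0.0708 + 0.1780 + 0.3244 = 0.5976
G = 1 − 0.5976 = 0.4024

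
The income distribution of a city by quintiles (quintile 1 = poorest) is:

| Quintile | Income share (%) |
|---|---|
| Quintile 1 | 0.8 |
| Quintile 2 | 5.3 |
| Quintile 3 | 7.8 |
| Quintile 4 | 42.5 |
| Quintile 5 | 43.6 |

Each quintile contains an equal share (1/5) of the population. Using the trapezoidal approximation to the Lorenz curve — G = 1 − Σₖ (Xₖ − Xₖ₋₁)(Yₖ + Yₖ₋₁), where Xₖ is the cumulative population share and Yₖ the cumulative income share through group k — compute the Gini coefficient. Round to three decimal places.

0.491

Cumulative income shares Yₖ: 0.0080, 0.0610, 0.1390, 0.5640, 1.0000
Σ (Xₖ−Xₖ₋₁)(Yₖ+Yₖ₋₁) = (1/5)(0.0080+0.0000) + (1/5)(0.0610+0.0080) + (1/5)(0.1390+0.0610) + (1/5)(0.5640+0.1390) + (1/5)(1.0000+0.5640)
  = 0.0016 + 0.0138 + 0.0400 + 0.1406 + 0.3128 = 0.5088
G = 1 − 0.5088 = 0.4912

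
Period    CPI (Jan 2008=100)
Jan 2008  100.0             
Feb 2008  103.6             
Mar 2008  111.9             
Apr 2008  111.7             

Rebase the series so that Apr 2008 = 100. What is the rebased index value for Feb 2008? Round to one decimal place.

92.7

Rebased(Feb 2008) = 103.6 / 111.7 × 100 = 92.7484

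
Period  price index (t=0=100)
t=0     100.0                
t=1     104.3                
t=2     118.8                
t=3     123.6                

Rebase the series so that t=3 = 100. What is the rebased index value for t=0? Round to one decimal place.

80.9

Rebased(t=0) = 100.0 / 123.6 × 100 = 80.9061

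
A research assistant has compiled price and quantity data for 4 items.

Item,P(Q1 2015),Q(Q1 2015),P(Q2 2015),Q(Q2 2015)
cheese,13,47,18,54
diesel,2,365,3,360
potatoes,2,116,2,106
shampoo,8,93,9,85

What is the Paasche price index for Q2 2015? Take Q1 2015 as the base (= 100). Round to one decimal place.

130.9

Paasche price index uses current-period quantities as weights.
ΣP(Q2 2015)·Q(Q2 2015) = 18×54 + 3×360 + 2×106 + 9×85 = 972 + 1080 + 212 + 765 = 3029
ΣP(Q1 2015)·Q(Q2 2015) = 13×54 + 2×360 + 2×106 + 8×85 = 702 + 720 + 212 + 680 = 2314
Index = 3029 / 2314 × 100 = 130.8989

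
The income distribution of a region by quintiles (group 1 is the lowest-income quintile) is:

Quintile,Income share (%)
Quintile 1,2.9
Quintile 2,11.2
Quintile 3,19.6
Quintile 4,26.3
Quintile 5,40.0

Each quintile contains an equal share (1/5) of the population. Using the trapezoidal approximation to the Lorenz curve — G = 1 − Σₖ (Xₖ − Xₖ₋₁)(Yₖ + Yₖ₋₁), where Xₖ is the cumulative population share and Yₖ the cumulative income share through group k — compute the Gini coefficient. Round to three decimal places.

Cumulative income shares Yₖ: 0.0290, 0.1410, 0.3370, 0.6000, 1.0000
Σ (Xₖ−Xₖ₋₁)(Yₖ+Yₖ₋₁) = (1/5)(0.0290+0.0000) + (1/5)(0.1410+0.0290) + (1/5)(0.3370+0.1410) + (1/5)(0.6000+0.3370) + (1/5)(1.0000+0.6000)
  = 0.0058 + 0.0340 + 0.0956 + 0.1874 + 0.3200 = 0.6428
G = 1 − 0.6428 = 0.3572

0.357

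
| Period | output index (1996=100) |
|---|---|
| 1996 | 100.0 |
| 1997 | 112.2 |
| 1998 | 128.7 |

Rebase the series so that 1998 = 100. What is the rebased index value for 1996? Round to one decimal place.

77.7

Rebased(1996) = 100.0 / 128.7 × 100 = 77.7001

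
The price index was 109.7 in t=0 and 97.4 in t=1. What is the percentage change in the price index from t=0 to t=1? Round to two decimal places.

-11.21%

Change = (97.4 − 109.7) / 109.7 × 100
       = -12.3 / 109.7 × 100 = -11.2124%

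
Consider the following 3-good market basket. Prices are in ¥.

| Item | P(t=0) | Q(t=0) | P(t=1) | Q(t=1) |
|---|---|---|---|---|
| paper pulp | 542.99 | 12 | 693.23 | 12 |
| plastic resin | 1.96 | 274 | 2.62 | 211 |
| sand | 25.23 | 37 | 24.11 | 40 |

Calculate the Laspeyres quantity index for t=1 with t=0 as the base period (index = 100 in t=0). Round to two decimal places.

Laspeyres quantity index uses base-period prices as weights.
ΣP(t=0)·Q(t=1) = 542.99×12 + 1.96×211 + 25.23×40 = 6515.88 + 413.56 + 1009.2 = 7938.64
ΣP(t=0)·Q(t=0) = 542.99×12 + 1.96×274 + 25.23×37 = 6515.88 + 537.04 + 933.51 = 7986.43
Index = 7938.64 / 7986.43 × 100 = 99.4016

99.40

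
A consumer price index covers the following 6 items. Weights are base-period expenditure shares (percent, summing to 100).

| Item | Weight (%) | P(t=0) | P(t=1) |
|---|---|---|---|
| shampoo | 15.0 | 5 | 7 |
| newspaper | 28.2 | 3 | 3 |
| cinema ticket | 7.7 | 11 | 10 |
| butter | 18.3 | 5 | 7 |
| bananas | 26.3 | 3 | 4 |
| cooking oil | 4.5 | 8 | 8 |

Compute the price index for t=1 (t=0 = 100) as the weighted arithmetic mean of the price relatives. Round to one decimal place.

shampoo: 15.0 × (7/5) = 15.0 × 1.400000 = 21.0000
newspaper: 28.2 × (3/3) = 28.2 × 1.000000 = 28.2000
cinema ticket: 7.7 × (10/11) = 7.7 × 0.909091 = 7.0000
butter: 18.3 × (7/5) = 18.3 × 1.400000 = 25.6200
bananas: 26.3 × (4/3) = 26.3 × 1.333333 = 35.0667
cooking oil: 4.5 × (8/8) = 4.5 × 1.000000 = 4.5000
Index = Σ wᵢ·(p₁ᵢ/p₀ᵢ) = 21.0000 + 28.2000 + 7.0000 + 25.6200 + 35.0667 + 4.5000 = 121.3867

121.4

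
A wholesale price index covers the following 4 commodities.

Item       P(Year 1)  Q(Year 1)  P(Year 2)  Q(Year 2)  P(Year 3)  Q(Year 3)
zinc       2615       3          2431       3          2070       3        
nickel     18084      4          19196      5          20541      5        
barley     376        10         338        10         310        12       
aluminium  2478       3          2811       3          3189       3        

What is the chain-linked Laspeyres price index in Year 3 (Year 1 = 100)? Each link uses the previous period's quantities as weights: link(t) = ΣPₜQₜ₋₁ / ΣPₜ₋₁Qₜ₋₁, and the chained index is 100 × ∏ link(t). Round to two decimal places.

110.86

Link Year 1→Year 2:
ΣP(Year 2)Q(Year 1) = 2431×3 + 19196×4 + 338×10 + 2811×3 = 7293 + 76784 + 3380 + 8433 = 95890
ΣP(Year 1)Q(Year 1) = 2615×3 + 18084×4 + 376×10 + 2478×3 = 7845 + 72336 + 3760 + 7434 = 91375
link = 95890/91375 = 1.049412
Link Year 2→Year 3:
ΣP(Year 3)Q(Year 2) = 2070×3 + 20541×5 + 310×10 + 3189×3 = 6210 + 102705 + 3100 + 9567 = 121582
ΣP(Year 2)Q(Year 2) = 2431×3 + 19196×5 + 338×10 + 2811×3 = 7293 + 95980 + 3380 + 8433 = 115086
link = 121582/115086 = 1.056445
Chained index = 100 × 1.049412 × 1.056445 = 110.8646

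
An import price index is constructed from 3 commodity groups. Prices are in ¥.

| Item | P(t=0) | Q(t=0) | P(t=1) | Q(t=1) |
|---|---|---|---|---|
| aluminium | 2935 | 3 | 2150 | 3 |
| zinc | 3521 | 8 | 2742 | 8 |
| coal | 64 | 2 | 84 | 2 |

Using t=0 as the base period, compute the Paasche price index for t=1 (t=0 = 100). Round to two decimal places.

76.96

Paasche price index uses current-period quantities as weights.
ΣP(t=1)·Q(t=1) = 2150×3 + 2742×8 + 84×2 = 6450 + 21936 + 168 = 28554
ΣP(t=0)·Q(t=1) = 2935×3 + 3521×8 + 64×2 = 8805 + 28168 + 128 = 37101
Index = 28554 / 37101 × 100 = 76.9629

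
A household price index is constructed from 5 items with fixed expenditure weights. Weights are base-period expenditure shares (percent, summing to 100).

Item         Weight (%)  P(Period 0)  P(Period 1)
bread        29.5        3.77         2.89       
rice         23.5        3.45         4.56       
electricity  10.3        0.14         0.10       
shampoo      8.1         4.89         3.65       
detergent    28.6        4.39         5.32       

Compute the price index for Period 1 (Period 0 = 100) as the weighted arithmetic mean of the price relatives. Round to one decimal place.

101.7

bread: 29.5 × (2.89/3.77) = 29.5 × 0.766578 = 22.6141
rice: 23.5 × (4.56/3.45) = 23.5 × 1.321739 = 31.0609
electricity: 10.3 × (0.10/0.14) = 10.3 × 0.714286 = 7.3571
shampoo: 8.1 × (3.65/4.89) = 8.1 × 0.746421 = 6.0460
detergent: 28.6 × (5.32/4.39) = 28.6 × 1.211845 = 34.6588
Index = Σ wᵢ·(p₁ᵢ/p₀ᵢ) = 22.6141 + 31.0609 + 7.3571 + 6.0460 + 34.6588 = 101.7369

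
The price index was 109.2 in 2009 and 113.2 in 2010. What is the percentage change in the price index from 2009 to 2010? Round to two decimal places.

Change = (113.2 − 109.2) / 109.2 × 100
       = 4.0 / 109.2 × 100 = 3.6630%

3.66%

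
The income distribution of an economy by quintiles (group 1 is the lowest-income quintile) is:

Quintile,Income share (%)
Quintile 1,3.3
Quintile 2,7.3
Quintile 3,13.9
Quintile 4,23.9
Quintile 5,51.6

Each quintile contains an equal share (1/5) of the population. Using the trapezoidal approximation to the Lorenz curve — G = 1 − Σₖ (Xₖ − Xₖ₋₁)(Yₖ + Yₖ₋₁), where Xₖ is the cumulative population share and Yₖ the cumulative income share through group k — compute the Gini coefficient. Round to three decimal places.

0.453

Cumulative income shares Yₖ: 0.0330, 0.1060, 0.2450, 0.4840, 1.0000
Σ (Xₖ−Xₖ₋₁)(Yₖ+Yₖ₋₁) = (1/5)(0.0330+0.0000) + (1/5)(0.1060+0.0330) + (1/5)(0.2450+0.1060) + (1/5)(0.4840+0.2450) + (1/5)(1.0000+0.4840)
  = 0.0066 + 0.0278 + 0.0702 + 0.1458 + 0.2968 = 0.5472
G = 1 − 0.5472 = 0.4528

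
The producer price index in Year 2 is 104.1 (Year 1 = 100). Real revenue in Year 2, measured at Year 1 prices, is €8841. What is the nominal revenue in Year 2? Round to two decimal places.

9203.48

Nominal = Real × (Index/100) = 8841 × (104.1/100)
        = 8841 × 1.041 = 9203.4810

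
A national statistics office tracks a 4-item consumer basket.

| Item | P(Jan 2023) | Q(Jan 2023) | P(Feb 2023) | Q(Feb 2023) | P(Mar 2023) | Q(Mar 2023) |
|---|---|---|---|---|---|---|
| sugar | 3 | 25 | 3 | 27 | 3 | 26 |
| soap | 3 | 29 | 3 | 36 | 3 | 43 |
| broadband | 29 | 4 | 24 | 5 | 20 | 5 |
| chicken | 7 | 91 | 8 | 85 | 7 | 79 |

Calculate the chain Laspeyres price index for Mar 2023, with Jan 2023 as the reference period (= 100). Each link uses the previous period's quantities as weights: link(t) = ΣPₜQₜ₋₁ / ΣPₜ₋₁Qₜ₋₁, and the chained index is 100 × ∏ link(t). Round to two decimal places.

96.32

Link Jan 2023→Feb 2023:
ΣP(Feb 2023)Q(Jan 2023) = 3×25 + 3×29 + 24×4 + 8×91 = 75 + 87 + 96 + 728 = 986
ΣP(Jan 2023)Q(Jan 2023) = 3×25 + 3×29 + 29×4 + 7×91 = 75 + 87 + 116 + 637 = 915
link = 986/915 = 1.077596
Link Feb 2023→Mar 2023:
ΣP(Mar 2023)Q(Feb 2023) = 3×27 + 3×36 + 20×5 + 7×85 = 81 + 108 + 100 + 595 = 884
ΣP(Feb 2023)Q(Feb 2023) = 3×27 + 3×36 + 24×5 + 8×85 = 81 + 108 + 120 + 680 = 989
link = 884/989 = 0.893832
Chained index = 100 × 1.077596 × 0.893832 = 96.3190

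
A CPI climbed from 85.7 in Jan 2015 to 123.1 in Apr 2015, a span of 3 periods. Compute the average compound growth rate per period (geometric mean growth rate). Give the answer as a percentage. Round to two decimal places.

Growth factor = (123.1/85.7)^(1/3) = (1.436406)^(1/3) = 1.128303
Growth rate = 1.128303 − 1 = 0.128303 = 12.8303%

12.83%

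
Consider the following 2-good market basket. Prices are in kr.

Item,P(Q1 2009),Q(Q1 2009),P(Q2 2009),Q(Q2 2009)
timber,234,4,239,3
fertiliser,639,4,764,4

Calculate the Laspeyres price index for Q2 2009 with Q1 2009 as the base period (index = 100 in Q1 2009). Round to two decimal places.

Laspeyres price index uses base-period quantities as weights.
ΣP(Q2 2009)·Q(Q1 2009) = 239×4 + 764×4 = 956 + 3056 = 4012
ΣP(Q1 2009)·Q(Q1 2009) = 234×4 + 639×4 = 936 + 2556 = 3492
Index = 4012 / 3492 × 100 = 114.8912

114.89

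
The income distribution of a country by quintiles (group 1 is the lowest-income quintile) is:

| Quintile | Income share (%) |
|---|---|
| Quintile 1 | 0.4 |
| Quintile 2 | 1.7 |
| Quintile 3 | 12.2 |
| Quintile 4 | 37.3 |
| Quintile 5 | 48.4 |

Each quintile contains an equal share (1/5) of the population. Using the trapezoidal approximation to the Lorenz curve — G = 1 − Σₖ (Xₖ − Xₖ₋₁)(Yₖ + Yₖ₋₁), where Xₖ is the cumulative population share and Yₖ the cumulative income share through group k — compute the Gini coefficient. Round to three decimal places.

0.526

Cumulative income shares Yₖ: 0.0040, 0.0210, 0.1430, 0.5160, 1.0000
Σ (Xₖ−Xₖ₋₁)(Yₖ+Yₖ₋₁) = (1/5)(0.0040+0.0000) + (1/5)(0.0210+0.0040) + (1/5)(0.1430+0.0210) + (1/5)(0.5160+0.1430) + (1/5)(1.0000+0.5160)
  = 0.0008 + 0.0050 + 0.0328 + 0.1318 + 0.3032 = 0.4736
G = 1 − 0.4736 = 0.5264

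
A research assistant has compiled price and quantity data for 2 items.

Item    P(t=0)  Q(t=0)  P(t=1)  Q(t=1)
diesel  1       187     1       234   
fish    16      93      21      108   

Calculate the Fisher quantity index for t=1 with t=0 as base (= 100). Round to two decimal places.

Laspeyres component (base-period weights):
ΣP(t=0)Q(t=1) = 1×234 + 16×108 = 234 + 1728 = 1962
ΣP(t=0)Q(t=0) = 1×187 + 16×93 = 187 + 1488 = 1675
L = 1962 / 1675 × 100 = 117.1343
Paasche component (current-period weights):
ΣP(t=1)Q(t=1) = 1×234 + 21×108 = 234 + 2268 = 2502
ΣP(t=1)Q(t=0) = 1×187 + 21×93 = 187 + 1953 = 2140
P = 2502 / 2140 × 100 = 116.9159
Fisher = √(L × P) = √(117.1343 × 116.9159) = 117.0251

117.03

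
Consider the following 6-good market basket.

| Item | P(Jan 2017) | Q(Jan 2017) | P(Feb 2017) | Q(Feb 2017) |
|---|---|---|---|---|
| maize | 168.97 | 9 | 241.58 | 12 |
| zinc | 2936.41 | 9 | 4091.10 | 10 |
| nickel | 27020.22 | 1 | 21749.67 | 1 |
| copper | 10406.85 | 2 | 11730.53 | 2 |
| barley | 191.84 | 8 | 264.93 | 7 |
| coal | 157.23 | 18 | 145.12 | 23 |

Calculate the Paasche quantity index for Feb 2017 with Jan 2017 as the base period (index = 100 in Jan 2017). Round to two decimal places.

Paasche quantity index uses current-period prices as weights.
ΣP(Feb 2017)·Q(Feb 2017) = 241.58×12 + 4091.10×10 + 21749.67×1 + 11730.53×2 + 264.93×7 + 145.12×23 = 2898.96 + 40911 + 21749.67 + 23461.06 + 1854.51 + 3337.76 = 94212.96
ΣP(Feb 2017)·Q(Jan 2017) = 241.58×9 + 4091.10×9 + 21749.67×1 + 11730.53×2 + 264.93×8 + 145.12×18 = 2174.22 + 36819.9 + 21749.67 + 23461.06 + 2119.44 + 2612.16 = 88936.45
Index = 94212.96 / 88936.45 × 100 = 105.9329

105.93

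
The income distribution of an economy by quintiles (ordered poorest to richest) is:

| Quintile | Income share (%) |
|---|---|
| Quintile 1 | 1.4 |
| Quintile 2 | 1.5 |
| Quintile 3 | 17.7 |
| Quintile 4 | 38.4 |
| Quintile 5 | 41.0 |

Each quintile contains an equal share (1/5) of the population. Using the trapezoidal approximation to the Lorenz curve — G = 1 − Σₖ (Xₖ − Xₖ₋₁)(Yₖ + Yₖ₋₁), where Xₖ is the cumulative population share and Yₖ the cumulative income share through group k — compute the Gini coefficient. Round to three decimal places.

0.464

Cumulative income shares Yₖ: 0.0140, 0.0290, 0.2060, 0.5900, 1.0000
Σ (Xₖ−Xₖ₋₁)(Yₖ+Yₖ₋₁) = (1/5)(0.0140+0.0000) + (1/5)(0.0290+0.0140) + (1/5)(0.2060+0.0290) + (1/5)(0.5900+0.2060) + (1/5)(1.0000+0.5900)
  = 0.0028 + 0.0086 + 0.0470 + 0.1592 + 0.3180 = 0.5356
G = 1 − 0.5356 = 0.4644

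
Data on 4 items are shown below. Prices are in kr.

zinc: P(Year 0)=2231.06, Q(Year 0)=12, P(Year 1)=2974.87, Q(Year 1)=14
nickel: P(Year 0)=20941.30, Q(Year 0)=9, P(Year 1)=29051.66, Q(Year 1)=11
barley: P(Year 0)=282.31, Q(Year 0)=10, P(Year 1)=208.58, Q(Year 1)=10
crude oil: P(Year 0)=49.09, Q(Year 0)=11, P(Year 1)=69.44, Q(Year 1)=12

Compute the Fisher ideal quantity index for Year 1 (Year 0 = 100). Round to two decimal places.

Laspeyres component (base-period weights):
ΣP(Year 0)Q(Year 1) = 2231.06×14 + 20941.30×11 + 282.31×10 + 49.09×12 = 31234.84 + 230354.3 + 2823.1 + 589.08 = 265001.32
ΣP(Year 0)Q(Year 0) = 2231.06×12 + 20941.30×9 + 282.31×10 + 49.09×11 = 26772.72 + 188471.7 + 2823.1 + 539.99 = 218607.51
L = 265001.32 / 218607.51 × 100 = 121.2224
Paasche component (current-period weights):
ΣP(Year 1)Q(Year 1) = 2974.87×14 + 29051.66×11 + 208.58×10 + 69.44×12 = 41648.18 + 319568.26 + 2085.8 + 833.28 = 364135.52
ΣP(Year 1)Q(Year 0) = 2974.87×12 + 29051.66×9 + 208.58×10 + 69.44×11 = 35698.44 + 261464.94 + 2085.8 + 763.84 = 300013.02
P = 364135.52 / 300013.02 × 100 = 121.3732
Fisher = √(L × P) = √(121.2224 × 121.3732) = 121.2978

121.30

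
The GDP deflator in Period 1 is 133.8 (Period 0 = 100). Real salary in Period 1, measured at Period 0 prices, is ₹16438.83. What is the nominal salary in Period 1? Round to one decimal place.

21995.2

Nominal = Real × (Index/100) = 16438.83 × (133.8/100)
        = 16438.83 × 1.338 = 21995.1545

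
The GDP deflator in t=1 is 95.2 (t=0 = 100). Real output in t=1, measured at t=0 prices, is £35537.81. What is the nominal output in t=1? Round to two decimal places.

Nominal = Real × (Index/100) = 35537.81 × (95.2/100)
        = 35537.81 × 0.952 = 33831.9951

33832.00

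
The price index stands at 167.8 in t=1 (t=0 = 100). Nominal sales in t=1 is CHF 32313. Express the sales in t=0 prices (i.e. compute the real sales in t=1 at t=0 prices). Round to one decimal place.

19256.9

Real = Nominal ÷ (Index/100) = 32313 ÷ (167.8/100)
     = 32313 ÷ 1.678 = 19256.8534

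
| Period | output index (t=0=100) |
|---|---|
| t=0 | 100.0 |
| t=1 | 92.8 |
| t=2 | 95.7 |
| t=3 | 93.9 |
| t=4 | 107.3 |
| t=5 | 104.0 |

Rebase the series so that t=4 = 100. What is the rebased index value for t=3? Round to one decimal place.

87.5

Rebased(t=3) = 93.9 / 107.3 × 100 = 87.5116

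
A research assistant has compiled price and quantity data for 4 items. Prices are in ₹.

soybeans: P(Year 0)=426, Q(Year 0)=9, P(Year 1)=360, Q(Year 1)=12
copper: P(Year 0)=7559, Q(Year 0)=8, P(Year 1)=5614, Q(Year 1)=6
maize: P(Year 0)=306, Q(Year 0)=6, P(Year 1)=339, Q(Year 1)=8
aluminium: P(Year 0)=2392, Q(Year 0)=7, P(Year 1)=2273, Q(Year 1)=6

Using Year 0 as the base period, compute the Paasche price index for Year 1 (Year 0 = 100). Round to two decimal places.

Paasche price index uses current-period quantities as weights.
ΣP(Year 1)·Q(Year 1) = 360×12 + 5614×6 + 339×8 + 2273×6 = 4320 + 33684 + 2712 + 13638 = 54354
ΣP(Year 0)·Q(Year 1) = 426×12 + 7559×6 + 306×8 + 2392×6 = 5112 + 45354 + 2448 + 14352 = 67266
Index = 54354 / 67266 × 100 = 80.8046

80.80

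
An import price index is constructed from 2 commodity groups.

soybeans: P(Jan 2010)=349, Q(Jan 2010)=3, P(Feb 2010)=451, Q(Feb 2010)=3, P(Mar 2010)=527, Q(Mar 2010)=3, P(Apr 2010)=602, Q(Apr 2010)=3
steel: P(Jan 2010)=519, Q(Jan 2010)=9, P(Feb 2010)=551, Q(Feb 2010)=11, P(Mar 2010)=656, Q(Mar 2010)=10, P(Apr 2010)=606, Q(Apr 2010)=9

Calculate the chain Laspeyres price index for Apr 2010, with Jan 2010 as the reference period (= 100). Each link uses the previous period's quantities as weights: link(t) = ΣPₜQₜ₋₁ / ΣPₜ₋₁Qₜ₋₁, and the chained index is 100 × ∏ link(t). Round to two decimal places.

126.56

Link Jan 2010→Feb 2010:
ΣP(Feb 2010)Q(Jan 2010) = 451×3 + 551×9 = 1353 + 4959 = 6312
ΣP(Jan 2010)Q(Jan 2010) = 349×3 + 519×9 = 1047 + 4671 = 5718
link = 6312/5718 = 1.103882
Link Feb 2010→Mar 2010:
ΣP(Mar 2010)Q(Feb 2010) = 527×3 + 656×11 = 1581 + 7216 = 8797
ΣP(Feb 2010)Q(Feb 2010) = 451×3 + 551×11 = 1353 + 6061 = 7414
link = 8797/7414 = 1.186539
Link Mar 2010→Apr 2010:
ΣP(Apr 2010)Q(Mar 2010) = 602×3 + 606×10 = 1806 + 6060 = 7866
ΣP(Mar 2010)Q(Mar 2010) = 527×3 + 656×10 = 1581 + 6560 = 8141
link = 7866/8141 = 0.966220
Chained index = 100 × 1.103882 × 1.186539 × 0.966220 = 126.5555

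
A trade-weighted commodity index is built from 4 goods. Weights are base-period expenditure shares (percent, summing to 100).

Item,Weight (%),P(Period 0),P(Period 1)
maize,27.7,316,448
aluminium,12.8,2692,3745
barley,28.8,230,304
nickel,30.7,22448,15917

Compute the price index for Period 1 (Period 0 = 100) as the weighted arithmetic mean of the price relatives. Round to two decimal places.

116.91

maize: 27.7 × (448/316) = 27.7 × 1.417722 = 39.2709
aluminium: 12.8 × (3745/2692) = 12.8 × 1.391159 = 17.8068
barley: 28.8 × (304/230) = 28.8 × 1.321739 = 38.0661
nickel: 30.7 × (15917/22448) = 30.7 × 0.709061 = 21.7682
Index = Σ wᵢ·(p₁ᵢ/p₀ᵢ) = 39.2709 + 17.8068 + 38.0661 + 21.7682 = 116.9120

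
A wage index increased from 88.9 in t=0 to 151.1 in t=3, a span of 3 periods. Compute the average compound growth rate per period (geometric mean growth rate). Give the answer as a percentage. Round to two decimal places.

19.34%

Growth factor = (151.1/88.9)^(1/3) = (1.699663)^(1/3) = 1.193404
Growth rate = 1.193404 − 1 = 0.193404 = 19.3404%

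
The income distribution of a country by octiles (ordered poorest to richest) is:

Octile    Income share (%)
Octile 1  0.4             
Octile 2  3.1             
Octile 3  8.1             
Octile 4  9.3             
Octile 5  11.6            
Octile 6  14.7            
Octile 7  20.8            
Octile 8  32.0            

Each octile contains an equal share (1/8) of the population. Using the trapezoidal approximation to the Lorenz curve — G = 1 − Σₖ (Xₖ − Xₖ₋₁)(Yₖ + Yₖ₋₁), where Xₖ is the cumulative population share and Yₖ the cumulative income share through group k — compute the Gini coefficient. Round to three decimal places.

Cumulative income shares Yₖ: 0.0040, 0.0350, 0.1160, 0.2090, 0.3250, 0.4720, 0.6800, 1.0000
Σ (Xₖ−Xₖ₋₁)(Yₖ+Yₖ₋₁) = (1/8)(0.0040+0.0000) + (1/8)(0.0350+0.0040) + (1/8)(0.1160+0.0350) + (1/8)(0.2090+0.1160) + (1/8)(0.3250+0.2090) + (1/8)(0.4720+0.3250) + (1/8)(0.6800+0.4720) + (1/8)(1.0000+0.6800)
  = 0.0005 + 0.0049 + 0.0189 + 0.0406 + 0.0668 + 0.0996 + 0.1440 + 0.2100 = 0.5852
G = 1 − 0.5852 = 0.4148

0.415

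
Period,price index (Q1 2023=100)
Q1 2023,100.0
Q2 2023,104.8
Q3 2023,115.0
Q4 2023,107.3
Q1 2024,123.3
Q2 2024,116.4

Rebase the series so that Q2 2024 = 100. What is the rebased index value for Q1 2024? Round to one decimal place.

105.9

Rebased(Q1 2024) = 123.3 / 116.4 × 100 = 105.9278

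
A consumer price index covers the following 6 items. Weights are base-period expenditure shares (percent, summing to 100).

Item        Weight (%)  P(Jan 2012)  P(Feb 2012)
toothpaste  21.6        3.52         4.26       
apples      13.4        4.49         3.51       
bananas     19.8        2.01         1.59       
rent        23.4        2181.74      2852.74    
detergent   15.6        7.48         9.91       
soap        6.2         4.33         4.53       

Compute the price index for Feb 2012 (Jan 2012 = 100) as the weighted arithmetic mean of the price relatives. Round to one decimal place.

toothpaste: 21.6 × (4.26/3.52) = 21.6 × 1.210227 = 26.1409
apples: 13.4 × (3.51/4.49) = 13.4 × 0.781737 = 10.4753
bananas: 19.8 × (1.59/2.01) = 19.8 × 0.791045 = 15.6627
rent: 23.4 × (2852.74/2181.74) = 23.4 × 1.307553 = 30.5967
detergent: 15.6 × (9.91/7.48) = 15.6 × 1.324866 = 20.6679
soap: 6.2 × (4.53/4.33) = 6.2 × 1.046189 = 6.4864
Index = Σ wᵢ·(p₁ᵢ/p₀ᵢ) = 26.1409 + 10.4753 + 15.6627 + 30.5967 + 20.6679 + 6.4864 = 110.0299

110.0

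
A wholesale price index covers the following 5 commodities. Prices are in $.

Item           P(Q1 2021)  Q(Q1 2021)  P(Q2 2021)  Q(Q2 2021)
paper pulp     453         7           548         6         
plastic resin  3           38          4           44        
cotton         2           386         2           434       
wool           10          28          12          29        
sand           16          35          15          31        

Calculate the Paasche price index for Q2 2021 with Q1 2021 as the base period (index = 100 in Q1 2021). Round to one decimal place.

114.2

Paasche price index uses current-period quantities as weights.
ΣP(Q2 2021)·Q(Q2 2021) = 548×6 + 4×44 + 2×434 + 12×29 + 15×31 = 3288 + 176 + 868 + 348 + 465 = 5145
ΣP(Q1 2021)·Q(Q2 2021) = 453×6 + 3×44 + 2×434 + 10×29 + 16×31 = 2718 + 132 + 868 + 290 + 496 = 4504
Index = 5145 / 4504 × 100 = 114.2318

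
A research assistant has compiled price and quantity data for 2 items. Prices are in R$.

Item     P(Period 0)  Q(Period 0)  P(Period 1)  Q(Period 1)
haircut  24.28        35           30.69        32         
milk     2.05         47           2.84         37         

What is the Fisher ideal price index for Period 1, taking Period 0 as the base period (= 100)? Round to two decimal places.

Laspeyres component (base-period weights):
ΣP(Period 1)Q(Period 0) = 30.69×35 + 2.84×47 = 1074.15 + 133.48 = 1207.63
ΣP(Period 0)Q(Period 0) = 24.28×35 + 2.05×47 = 849.8 + 96.35 = 946.15
L = 1207.63 / 946.15 × 100 = 127.6362
Paasche component (current-period weights):
ΣP(Period 1)Q(Period 1) = 30.69×32 + 2.84×37 = 982.08 + 105.08 = 1087.16
ΣP(Period 0)Q(Period 1) = 24.28×32 + 2.05×37 = 776.96 + 75.85 = 852.81
P = 1087.16 / 852.81 × 100 = 127.4797
Fisher = √(L × P) = √(127.6362 × 127.4797) = 127.5580

127.56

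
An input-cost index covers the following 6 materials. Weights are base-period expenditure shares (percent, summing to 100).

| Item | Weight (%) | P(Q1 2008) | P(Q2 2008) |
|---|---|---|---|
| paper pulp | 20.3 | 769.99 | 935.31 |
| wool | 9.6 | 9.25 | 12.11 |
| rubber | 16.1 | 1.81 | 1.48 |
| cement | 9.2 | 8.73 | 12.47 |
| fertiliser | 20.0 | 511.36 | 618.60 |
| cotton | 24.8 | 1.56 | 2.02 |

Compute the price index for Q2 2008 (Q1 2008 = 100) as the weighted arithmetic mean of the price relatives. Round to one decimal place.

paper pulp: 20.3 × (935.31/769.99) = 20.3 × 1.214704 = 24.6585
wool: 9.6 × (12.11/9.25) = 9.6 × 1.309189 = 12.5682
rubber: 16.1 × (1.48/1.81) = 16.1 × 0.817680 = 13.1646
cement: 9.2 × (12.47/8.73) = 9.2 × 1.428408 = 13.1414
fertiliser: 20.0 × (618.60/511.36) = 20.0 × 1.209715 = 24.1943
cotton: 24.8 × (2.02/1.56) = 24.8 × 1.294872 = 32.1128
Index = Σ wᵢ·(p₁ᵢ/p₀ᵢ) = 24.6585 + 12.5682 + 13.1646 + 13.1414 + 24.1943 + 32.1128 = 119.8398

119.8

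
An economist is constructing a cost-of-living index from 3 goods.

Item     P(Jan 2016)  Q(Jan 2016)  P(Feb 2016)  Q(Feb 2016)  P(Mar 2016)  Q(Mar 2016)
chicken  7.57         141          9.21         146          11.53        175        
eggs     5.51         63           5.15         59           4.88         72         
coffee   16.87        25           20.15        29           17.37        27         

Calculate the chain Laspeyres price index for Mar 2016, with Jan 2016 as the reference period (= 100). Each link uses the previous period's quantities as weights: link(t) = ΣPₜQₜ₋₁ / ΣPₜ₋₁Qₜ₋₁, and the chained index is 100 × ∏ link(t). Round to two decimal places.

Link Jan 2016→Feb 2016:
ΣP(Feb 2016)Q(Jan 2016) = 9.21×141 + 5.15×63 + 20.15×25 = 1298.61 + 324.45 + 503.75 = 2126.81
ΣP(Jan 2016)Q(Jan 2016) = 7.57×141 + 5.51×63 + 16.87×25 = 1067.37 + 347.13 + 421.75 = 1836.25
link = 2126.81/1836.25 = 1.158236
Link Feb 2016→Mar 2016:
ΣP(Mar 2016)Q(Feb 2016) = 11.53×146 + 4.88×59 + 17.37×29 = 1683.38 + 287.92 + 503.73 = 2475.03
ΣP(Feb 2016)Q(Feb 2016) = 9.21×146 + 5.15×59 + 20.15×29 = 1344.66 + 303.85 + 584.35 = 2232.86
link = 2475.03/2232.86 = 1.108457
Chained index = 100 × 1.158236 × 1.108457 = 128.3855

128.39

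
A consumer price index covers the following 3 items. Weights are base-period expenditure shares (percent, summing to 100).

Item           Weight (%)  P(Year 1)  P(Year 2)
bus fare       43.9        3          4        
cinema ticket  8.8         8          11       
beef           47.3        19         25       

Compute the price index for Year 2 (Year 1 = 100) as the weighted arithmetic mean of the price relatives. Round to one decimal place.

132.9

bus fare: 43.9 × (4/3) = 43.9 × 1.333333 = 58.5333
cinema ticket: 8.8 × (11/8) = 8.8 × 1.375000 = 12.1000
beef: 47.3 × (25/19) = 47.3 × 1.315789 = 62.2368
Index = Σ wᵢ·(p₁ᵢ/p₀ᵢ) = 58.5333 + 12.1000 + 62.2368 = 132.8702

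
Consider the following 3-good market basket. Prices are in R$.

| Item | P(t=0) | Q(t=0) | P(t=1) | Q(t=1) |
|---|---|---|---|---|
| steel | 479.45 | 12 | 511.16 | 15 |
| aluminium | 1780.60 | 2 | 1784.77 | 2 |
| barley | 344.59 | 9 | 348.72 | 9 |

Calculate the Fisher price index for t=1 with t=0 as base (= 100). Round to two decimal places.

Laspeyres component (base-period weights):
ΣP(t=1)Q(t=0) = 511.16×12 + 1784.77×2 + 348.72×9 = 6133.92 + 3569.54 + 3138.48 = 12841.94
ΣP(t=0)Q(t=0) = 479.45×12 + 1780.60×2 + 344.59×9 = 5753.4 + 3561.2 + 3101.31 = 12415.91
L = 12841.94 / 12415.91 × 100 = 103.4313
Paasche component (current-period weights):
ΣP(t=1)Q(t=1) = 511.16×15 + 1784.77×2 + 348.72×9 = 7667.4 + 3569.54 + 3138.48 = 14375.42
ΣP(t=0)Q(t=1) = 479.45×15 + 1780.60×2 + 344.59×9 = 7191.75 + 3561.2 + 3101.31 = 13854.26
P = 14375.42 / 13854.26 × 100 = 103.7617
Fisher = √(L × P) = √(103.4313 × 103.7617) = 103.5964

103.60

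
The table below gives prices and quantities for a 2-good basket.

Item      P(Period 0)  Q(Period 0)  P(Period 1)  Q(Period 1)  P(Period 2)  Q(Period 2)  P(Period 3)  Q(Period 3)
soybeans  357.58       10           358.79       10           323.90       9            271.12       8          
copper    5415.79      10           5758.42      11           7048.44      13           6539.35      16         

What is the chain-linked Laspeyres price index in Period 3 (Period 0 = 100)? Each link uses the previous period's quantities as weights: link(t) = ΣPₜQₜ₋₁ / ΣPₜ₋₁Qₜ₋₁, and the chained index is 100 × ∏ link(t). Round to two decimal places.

Link Period 0→Period 1:
ΣP(Period 1)Q(Period 0) = 358.79×10 + 5758.42×10 = 3587.9 + 57584.2 = 61172.1
ΣP(Period 0)Q(Period 0) = 357.58×10 + 5415.79×10 = 3575.8 + 54157.9 = 57733.7
link = 61172.1/57733.7 = 1.059556
Link Period 1→Period 2:
ΣP(Period 2)Q(Period 1) = 323.90×10 + 7048.44×11 = 3239 + 77532.84 = 80771.84
ΣP(Period 1)Q(Period 1) = 358.79×10 + 5758.42×11 = 3587.9 + 63342.62 = 66930.52
link = 80771.84/66930.52 = 1.206801
Link Period 2→Period 3:
ΣP(Period 3)Q(Period 2) = 271.12×9 + 6539.35×13 = 2440.08 + 85011.55 = 87451.63
ΣP(Period 2)Q(Period 2) = 323.90×9 + 7048.44×13 = 2915.1 + 91629.72 = 94544.82
link = 87451.63/94544.82 = 0.924975
Chained index = 100 × 1.059556 × 1.206801 × 0.924975 = 118.2742

118.27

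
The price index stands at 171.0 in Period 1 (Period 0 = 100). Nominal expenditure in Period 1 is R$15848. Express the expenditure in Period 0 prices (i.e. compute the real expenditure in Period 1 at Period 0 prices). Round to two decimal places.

9267.84

Real = Nominal ÷ (Index/100) = 15848 ÷ (171.0/100)
     = 15848 ÷ 1.710 = 9267.8363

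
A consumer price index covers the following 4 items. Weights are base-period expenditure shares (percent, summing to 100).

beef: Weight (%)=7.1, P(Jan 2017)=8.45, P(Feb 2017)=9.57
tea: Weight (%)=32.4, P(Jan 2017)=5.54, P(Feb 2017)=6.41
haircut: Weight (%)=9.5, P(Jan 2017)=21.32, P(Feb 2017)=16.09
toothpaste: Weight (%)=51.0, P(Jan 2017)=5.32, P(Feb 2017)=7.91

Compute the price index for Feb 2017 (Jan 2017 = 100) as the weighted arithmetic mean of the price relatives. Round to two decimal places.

beef: 7.1 × (9.57/8.45) = 7.1 × 1.132544 = 8.0411
tea: 32.4 × (6.41/5.54) = 32.4 × 1.157040 = 37.4881
haircut: 9.5 × (16.09/21.32) = 9.5 × 0.754690 = 7.1696
toothpaste: 51.0 × (7.91/5.32) = 51.0 × 1.486842 = 75.8289
Index = Σ wᵢ·(p₁ᵢ/p₀ᵢ) = 8.0411 + 37.4881 + 7.1696 + 75.8289 = 128.5277

128.53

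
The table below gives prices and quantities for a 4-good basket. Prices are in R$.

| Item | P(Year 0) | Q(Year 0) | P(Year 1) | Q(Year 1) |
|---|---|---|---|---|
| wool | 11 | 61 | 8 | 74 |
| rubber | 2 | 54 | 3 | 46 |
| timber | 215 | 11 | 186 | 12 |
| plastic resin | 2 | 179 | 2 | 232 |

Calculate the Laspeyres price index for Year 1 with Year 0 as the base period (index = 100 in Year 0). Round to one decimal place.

87.2

Laspeyres price index uses base-period quantities as weights.
ΣP(Year 1)·Q(Year 0) = 8×61 + 3×54 + 186×11 + 2×179 = 488 + 162 + 2046 + 358 = 3054
ΣP(Year 0)·Q(Year 0) = 11×61 + 2×54 + 215×11 + 2×179 = 671 + 108 + 2365 + 358 = 3502
Index = 3054 / 3502 × 100 = 87.2073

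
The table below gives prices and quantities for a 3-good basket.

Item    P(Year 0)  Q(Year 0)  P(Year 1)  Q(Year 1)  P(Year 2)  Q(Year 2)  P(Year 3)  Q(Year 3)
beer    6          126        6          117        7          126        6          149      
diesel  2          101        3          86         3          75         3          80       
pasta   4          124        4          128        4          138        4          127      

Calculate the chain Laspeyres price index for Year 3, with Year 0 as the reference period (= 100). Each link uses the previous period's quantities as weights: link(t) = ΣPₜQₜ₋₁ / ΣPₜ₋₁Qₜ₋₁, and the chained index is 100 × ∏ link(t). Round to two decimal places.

106.68

Link Year 0→Year 1:
ΣP(Year 1)Q(Year 0) = 6×126 + 3×101 + 4×124 = 756 + 303 + 496 = 1555
ΣP(Year 0)Q(Year 0) = 6×126 + 2×101 + 4×124 = 756 + 202 + 496 = 1454
link = 1555/1454 = 1.069464
Link Year 1→Year 2:
ΣP(Year 2)Q(Year 1) = 7×117 + 3×86 + 4×128 = 819 + 258 + 512 = 1589
ΣP(Year 1)Q(Year 1) = 6×117 + 3×86 + 4×128 = 702 + 258 + 512 = 1472
link = 1589/1472 = 1.079484
Link Year 2→Year 3:
ΣP(Year 3)Q(Year 2) = 6×126 + 3×75 + 4×138 = 756 + 225 + 552 = 1533
ΣP(Year 2)Q(Year 2) = 7×126 + 3×75 + 4×138 = 882 + 225 + 552 = 1659
link = 1533/1659 = 0.924051
Chained index = 100 × 1.069464 × 1.079484 × 0.924051 = 106.6787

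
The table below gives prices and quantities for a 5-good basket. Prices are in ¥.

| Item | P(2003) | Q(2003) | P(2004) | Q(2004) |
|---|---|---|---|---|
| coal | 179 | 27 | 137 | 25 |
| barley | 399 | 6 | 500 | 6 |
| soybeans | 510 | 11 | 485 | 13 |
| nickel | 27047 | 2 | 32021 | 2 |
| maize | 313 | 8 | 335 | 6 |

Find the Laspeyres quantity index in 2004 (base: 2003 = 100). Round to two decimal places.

Laspeyres quantity index uses base-period prices as weights.
ΣP(2003)·Q(2004) = 179×25 + 399×6 + 510×13 + 27047×2 + 313×6 = 4475 + 2394 + 6630 + 54094 + 1878 = 69471
ΣP(2003)·Q(2003) = 179×27 + 399×6 + 510×11 + 27047×2 + 313×8 = 4833 + 2394 + 5610 + 54094 + 2504 = 69435
Index = 69471 / 69435 × 100 = 100.0518

100.05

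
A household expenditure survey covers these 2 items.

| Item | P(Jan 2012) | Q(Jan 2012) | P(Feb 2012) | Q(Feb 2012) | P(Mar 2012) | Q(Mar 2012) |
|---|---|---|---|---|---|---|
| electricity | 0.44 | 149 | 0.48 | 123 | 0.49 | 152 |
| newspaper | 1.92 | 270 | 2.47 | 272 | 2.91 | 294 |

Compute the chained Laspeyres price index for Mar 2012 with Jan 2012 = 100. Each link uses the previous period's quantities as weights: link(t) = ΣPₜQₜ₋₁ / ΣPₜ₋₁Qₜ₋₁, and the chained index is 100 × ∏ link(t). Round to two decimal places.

147.37

Link Jan 2012→Feb 2012:
ΣP(Feb 2012)Q(Jan 2012) = 0.48×149 + 2.47×270 = 71.52 + 666.9 = 738.42
ΣP(Jan 2012)Q(Jan 2012) = 0.44×149 + 1.92×270 = 65.56 + 518.4 = 583.96
link = 738.42/583.96 = 1.264504
Link Feb 2012→Mar 2012:
ΣP(Mar 2012)Q(Feb 2012) = 0.49×123 + 2.91×272 = 60.27 + 791.52 = 851.79
ΣP(Feb 2012)Q(Feb 2012) = 0.48×123 + 2.47×272 = 59.04 + 671.84 = 730.88
link = 851.79/730.88 = 1.165431
Chained index = 100 × 1.264504 × 1.165431 = 147.3692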